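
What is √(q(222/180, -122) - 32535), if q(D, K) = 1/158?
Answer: I*√812203582/158 ≈ 180.37*I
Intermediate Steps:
q(D, K) = 1/158
√(q(222/180, -122) - 32535) = √(1/158 - 32535) = √(-5140529/158) = I*√812203582/158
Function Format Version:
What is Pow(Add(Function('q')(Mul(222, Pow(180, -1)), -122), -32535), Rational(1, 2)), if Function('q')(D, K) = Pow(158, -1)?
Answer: Mul(Rational(1, 158), I, Pow(812203582, Rational(1, 2))) ≈ Mul(180.37, I)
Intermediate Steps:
Function('q')(D, K) = Rational(1, 158)
Pow(Add(Function('q')(Mul(222, Pow(180, -1)), -122), -32535), Rational(1, 2)) = Pow(Add(Rational(1, 158), -32535), Rational(1, 2)) = Pow(Rational(-5140529, 158), Rational(1, 2)) = Mul(Rational(1, 158), I, Pow(812203582, Rational(1, 2)))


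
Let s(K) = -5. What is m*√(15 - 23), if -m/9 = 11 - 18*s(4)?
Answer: -1818*I*√2 ≈ -2571.0*I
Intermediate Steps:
m = -909 (m = -9*(11 - 18*(-5)) = -9*(11 + 90) = -9*101 = -909)
m*√(15 - 23) = -909*√(15 - 23) = -1818*I*√2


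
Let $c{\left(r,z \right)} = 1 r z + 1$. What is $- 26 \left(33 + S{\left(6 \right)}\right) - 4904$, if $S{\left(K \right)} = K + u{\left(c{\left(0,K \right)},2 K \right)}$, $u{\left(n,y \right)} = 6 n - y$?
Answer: $-5762$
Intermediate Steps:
$c{\left(r,z \right)} = 1 + r z$ ($c{\left(r,z \right)} = r z + 1 = 1 + r z$)
$u{\left(n,y \right)} = - y + 6 n$
$S{\left(K \right)} = 6 - K$ ($S{\left(K \right)} = K + \left(- 2 K + 6 \left(1 + 0 K\right)\right) = K - \left(- 6 \left(1 + 0\right) + 2 K\right) = K - \left(-6 + 2 K\right) = 6 - K$)
$- 26 \left(33 + S{\left(6 \right)}\right) - 4904 = - 26 \left(33 + \left(6 - 6\right)\right) - 4904 = - 26 \left(33 + 0\right) - 4904 = \left(-26\right) 33 - 4904 = -858 - 4904 = -5762$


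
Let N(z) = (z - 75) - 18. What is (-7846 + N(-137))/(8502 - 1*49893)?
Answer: 2692/13797 ≈ 0.19511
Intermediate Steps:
N(z) = -93 + z (N(z) = (-75 + z) - 18 = -93 + z)
(-7846 + N(-137))/(8502 - 1*49893) = (-7846 + (-93 - 137))/(8502 - 1*49893) = (-7846 - 230)/(8502 - 49893) = -8076/(-41391) = -8076*(-1/41391) = 2692/13797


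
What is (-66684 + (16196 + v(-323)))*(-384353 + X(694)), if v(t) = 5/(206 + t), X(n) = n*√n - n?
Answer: 19440269391 - 4099528094*√694/117 ≈ 1.8517e+10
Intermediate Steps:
X(n) = n^(3/2) - n
v(t) = 5/(206 + t)
(-66684 + (16196 + v(-323)))*(-384353 + X(694)) = (-66684 + (16196 + 5/(206 - 323)))*(-384353 + (694^(3/2) - 1*694)) = (-66684 + (16196 + 5/(-117)))*(-384353 + (694*√694 - 694)) = (-66684 + (16196 + 5*(-1/117)))*(-384353 + (-694 + 694*√694)) = (-66684 + (16196 - 5/117))*(-385047 + 694*√694) = (-66684 + 1894927/117)*(-385047 + 694*√694) = -5907101*(-385047 + 694*√694)/117 = 19440269391 - 4099528094*√694/117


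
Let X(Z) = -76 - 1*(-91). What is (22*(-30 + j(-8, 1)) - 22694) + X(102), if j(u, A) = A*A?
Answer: -23317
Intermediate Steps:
X(Z) = 15 (X(Z) = -76 + 91 = 15)
j(u, A) = A**2
(22*(-30 + j(-8, 1)) - 22694) + X(102) = (22*(-30 + 1**2) - 22694) + 15 = (22*(-30 + 1) - 22694) + 15 = (22*(-29) - 22694) + 15 = (-638 - 22694) + 15 = -23332 + 15 = -23317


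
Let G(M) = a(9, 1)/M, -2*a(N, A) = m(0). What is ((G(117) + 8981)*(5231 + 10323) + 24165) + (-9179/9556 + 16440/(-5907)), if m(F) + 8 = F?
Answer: 307575170348050229/2201444388 ≈ 1.3972e+8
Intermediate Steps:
m(F) = -8 + F
a(N, A) = 4 (a(N, A) = -(-8 + 0)/2 = -½*(-8) = 4)
G(M) = 4/M
((G(117) + 8981)*(5231 + 10323) + 24165) + (-9179/9556 + 16440/(-5907)) = ((4/117 + 8981)*(5231 + 10323) + 24165) + (-9179/9556 + 16440/(-5907)) = ((4*(1/117) + 8981)*15554 + 24165) + (-9179*1/9556 + 16440*(-1/5907)) = ((4/117 + 8981)*15554 + 24165) + (-9179/9556 - 5480/1969) = ((1050781/117)*15554 + 24165) - 70440331/18815764 = (16343847674/117 + 24165) - 70440331/18815764 = 16346674979/117 - 70440331/18815764 = 307575170348050229/2201444388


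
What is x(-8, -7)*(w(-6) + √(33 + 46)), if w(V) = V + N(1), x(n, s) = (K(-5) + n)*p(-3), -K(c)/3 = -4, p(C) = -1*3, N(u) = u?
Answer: 60 - 12*√79 ≈ -46.658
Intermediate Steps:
p(C) = -3
K(c) = 12 (K(c) = -3*(-4) = 12)
x(n, s) = -36 - 3*n (x(n, s) = (12 + n)*(-3) = -36 - 3*n)
w(V) = 1 + V (w(V) = V + 1 = 1 + V)
x(-8, -7)*(w(-6) + √(33 + 46)) = (-36 - 3*(-8))*((1 - 6) + √(33 + 46)) = (-36 + 24)*(-5 + √79) = -12*(-5 + √79) = 60 - 12*√79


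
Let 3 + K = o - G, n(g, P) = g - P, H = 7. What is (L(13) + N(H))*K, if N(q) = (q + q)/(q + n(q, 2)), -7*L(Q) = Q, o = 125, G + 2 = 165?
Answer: 1189/42 ≈ 28.310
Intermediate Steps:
G = 163 (G = -2 + 165 = 163)
L(Q) = -Q/7
N(q) = 2*q/(-2 + 2*q) (N(q) = (q + q)/(q + (q - 1*2)) = (2*q)/(q + (q - 2)) = (2*q)/(q + (-2 + q)) = (2*q)/(-2 + 2*q) = 2*q/(-2 + 2*q))
K = -41 (K = -3 + (125 - 1*163) = -3 + (125 - 163) = -3 - 38 = -41)
(L(13) + N(H))*K = (-⅐*13 + 7/(-1 + 7))*(-41) = (-13/7 + 7/6)*(-41) = -29/42*(-41) = 1189/42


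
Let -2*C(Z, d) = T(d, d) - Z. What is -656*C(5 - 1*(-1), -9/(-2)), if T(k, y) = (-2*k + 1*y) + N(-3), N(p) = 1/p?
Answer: -10660/3 ≈ -3553.3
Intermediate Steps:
T(k, y) = -1/3 + y - 2*k (T(k, y) = (-2*k + 1*y) + 1/(-3) = (-2*k + y) - 1/3 = (y - 2*k) - 1/3 = -1/3 + y - 2*k)
C(Z, d) = 1/6 + Z/2 + d/2 (C(Z, d) = -((-1/3 + d - 2*d) - Z)/2 = -((-1/3 - d) - Z)/2 = -(-1/3 - Z - d)/2 = 1/6 + Z/2 + d/2)
-656*C(5 - 1*(-1), -9/(-2)) = -656*(1/6 + (5 - 1*(-1))/2 + (-9/(-2))/2) = -656*(1/6 + (5 + 1)/2 + (-9*(-1/2))/2) = -656*(1/6 + (1/2)*6 + (1/2)*(9/2)) = -656*(1/6 + 3 + 9/4) = -656*65/12 = -10660/3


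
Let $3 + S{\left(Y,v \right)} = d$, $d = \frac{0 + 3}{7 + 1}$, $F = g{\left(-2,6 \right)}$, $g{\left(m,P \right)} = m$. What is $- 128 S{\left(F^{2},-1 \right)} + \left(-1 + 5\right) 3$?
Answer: $348$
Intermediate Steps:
$F = -2$
$d = \frac{3}{8} \approx 0.375$
$S{\left(Y,v \right)} = - \frac{21}{8}$ ($S{\left(Y,v \right)} = -3 + \frac{3}{8} = - \frac{21}{8}$)
$- 128 S{\left(F^{2},-1 \right)} + \left(-1 + 5\right) 3 = \left(-128\right) \left(- \frac{21}{8}\right) + \left(-1 + 5\right) 3 = 336 + 4 \cdot 3 = 336 + 12 = 348$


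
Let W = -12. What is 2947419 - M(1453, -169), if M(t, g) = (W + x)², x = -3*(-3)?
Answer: 2947410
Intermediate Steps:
x = 9
M(t, g) = 9 (M(t, g) = (-12 + 9)² = (-3)² = 9)
2947419 - M(1453, -169) = 2947419 - 1*9 = 2947419 - 9 = 2947410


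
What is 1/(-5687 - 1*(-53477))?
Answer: 1/47790 ≈ 2.0925e-5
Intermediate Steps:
1/(-5687 - 1*(-53477)) = 1/(-5687 + 53477) = 1/47790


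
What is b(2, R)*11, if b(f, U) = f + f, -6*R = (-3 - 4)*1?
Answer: 44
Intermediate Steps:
R = 7/6 (R = -(-3 - 4)/6 = -(-7)/6 = -⅙*(-7) = 7/6 ≈ 1.1667)
b(f, U) = 2*f
b(2, R)*11 = (2*2)*11 = 4*11 = 44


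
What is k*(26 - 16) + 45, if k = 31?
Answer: 355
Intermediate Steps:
k*(26 - 16) + 45 = 31*(26 - 16) + 45 = 31*10 + 45 = 310 + 45 = 355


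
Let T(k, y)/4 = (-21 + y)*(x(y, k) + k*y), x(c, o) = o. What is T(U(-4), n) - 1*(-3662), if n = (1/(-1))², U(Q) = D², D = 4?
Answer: 1102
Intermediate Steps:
U(Q) = 16 (U(Q) = 4² = 16)
n = 1 (n = (-1)² = 1)
T(k, y) = 4*(-21 + y)*(k + k*y) (T(k, y) = 4*((-21 + y)*(k + k*y)) = 4*(-21 + y)*(k + k*y))
T(U(-4), n) - 1*(-3662) = 4*16*(-21 + 1² - 20*1) - 1*(-3662) = 4*16*(-21 + 1 - 20) + 3662 = 4*16*(-40) + 3662 = -2560 + 3662 = 1102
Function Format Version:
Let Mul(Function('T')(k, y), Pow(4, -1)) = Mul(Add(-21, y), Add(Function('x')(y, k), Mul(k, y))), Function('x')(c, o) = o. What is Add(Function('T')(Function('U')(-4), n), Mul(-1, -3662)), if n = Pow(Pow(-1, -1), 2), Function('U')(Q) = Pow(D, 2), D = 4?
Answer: 1102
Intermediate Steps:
Function('U')(Q) = 16 (Function('U')(Q) = Pow(4, 2) = 16)
n = 1 (n = Pow(-1, 2) = 1)
Function('T')(k, y) = Mul(4, Add(-21, y), Add(k, Mul(k, y))) (Function('T')(k, y) = Mul(4, Mul(Add(-21, y), Add(k, Mul(k, y)))) = Mul(4, Add(-21, y), Add(k, Mul(k, y))))
Add(Function('T')(Function('U')(-4), n), Mul(-1, -3662)) = Add(Mul(4, 16, Add(-21, Pow(1, 2), Mul(-20, 1))), Mul(-1, -3662)) = Add(Mul(4, 16, Add(-21, 1, -20)), 3662) = Add(Mul(4, 16, -40), 3662) = Add(-2560, 3662) = 1102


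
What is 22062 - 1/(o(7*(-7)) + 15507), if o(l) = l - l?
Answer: 342115433/15507 ≈ 22062.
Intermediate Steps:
o(l) = 0
22062 - 1/(o(7*(-7)) + 15507) = 22062 - 1/(0 + 15507) = 22062 - 1/15507 = 342115433/15507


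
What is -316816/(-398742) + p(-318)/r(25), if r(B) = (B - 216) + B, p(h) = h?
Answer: 44847853/16547793 ≈ 2.7102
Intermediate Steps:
r(B) = -216 + 2*B (r(B) = (-216 + B) + B = -216 + 2*B)
-316816/(-398742) + p(-318)/r(25) = -316816/(-398742) - 318/(-216 + 2*25) = -316816*(-1/398742) - 318/(-216 + 50) = 158408/199371 - 318/(-166) = 158408/199371 - 318*(-1/166) = 158408/199371 + 159/83 = 44847853/16547793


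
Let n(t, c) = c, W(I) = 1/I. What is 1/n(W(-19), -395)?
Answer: -1/395 ≈ -0.0025316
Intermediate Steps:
1/n(W(-19), -395) = 1/(-395) = -1/395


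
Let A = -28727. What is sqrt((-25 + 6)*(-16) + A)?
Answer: I*sqrt(28423) ≈ 168.59*I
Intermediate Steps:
sqrt((-25 + 6)*(-16) + A) = sqrt((-25 + 6)*(-16) - 28727) = sqrt(-19*(-16) - 28727) = sqrt(304 - 28727) = sqrt(-28423) = I*sqrt(28423)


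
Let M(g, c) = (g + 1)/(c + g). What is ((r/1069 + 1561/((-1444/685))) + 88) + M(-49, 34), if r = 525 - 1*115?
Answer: -5008470109/7718180 ≈ -648.92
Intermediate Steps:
r = 410 (r = 525 - 115 = 410)
M(g, c) = (1 + g)/(c + g)
((r/1069 + 1561/((-1444/685))) + 88) + M(-49, 34) = ((410/1069 + 1561/((-1444/685))) + 88) + (1 - 49)/(34 - 49) = ((410*(1/1069) + 1561/((-1444*1/685))) + 88) - 48/(-15) = ((410/1069 + 1561/(-1444/685)) + 88) - 1/15*(-48) = ((410/1069 + 1561*(-685/1444)) + 88) + 16/5 = ((410/1069 - 1069285/1444) + 88) + 16/5 = (-1142473625/1543636 + 88) + 16/5 = -1006633657/1543636 + 16/5 = -5008470109/7718180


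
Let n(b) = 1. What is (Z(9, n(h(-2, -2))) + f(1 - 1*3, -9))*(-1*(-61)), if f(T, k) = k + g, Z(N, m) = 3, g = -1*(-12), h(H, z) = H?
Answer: 366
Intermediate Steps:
g = 12
f(T, k) = 12 + k (f(T, k) = k + 12 = 12 + k)
(Z(9, n(h(-2, -2))) + f(1 - 1*3, -9))*(-1*(-61)) = (3 + (12 - 9))*(-1*(-61)) = (3 + 3)*61 = 6*61 = 366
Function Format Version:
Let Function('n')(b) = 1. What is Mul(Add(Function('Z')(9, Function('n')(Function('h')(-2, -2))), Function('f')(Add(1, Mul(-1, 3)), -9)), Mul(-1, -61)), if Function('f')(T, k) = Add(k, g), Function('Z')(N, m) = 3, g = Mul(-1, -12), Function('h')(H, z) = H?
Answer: 366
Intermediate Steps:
g = 12
Function('f')(T, k) = Add(12, k) (Function('f')(T, k) = Add(k, 12) = Add(12, k))
Mul(Add(Function('Z')(9, Function('n')(Function('h')(-2, -2))), Function('f')(Add(1, Mul(-1, 3)), -9)), Mul(-1, -61)) = Mul(Add(3, Add(12, -9)), Mul(-1, -61)) = Mul(Add(3, 3), 61) = Mul(6, 61) = 366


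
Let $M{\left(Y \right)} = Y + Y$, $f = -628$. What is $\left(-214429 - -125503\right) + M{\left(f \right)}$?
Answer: $-90182$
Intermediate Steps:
$M{\left(Y \right)} = 2 Y$
$\left(-214429 - -125503\right) + M{\left(f \right)} = \left(-214429 - -125503\right) + 2 \left(-628\right) = \left(-214429 + 125503\right) - 1256 = -88926 - 1256 = -90182$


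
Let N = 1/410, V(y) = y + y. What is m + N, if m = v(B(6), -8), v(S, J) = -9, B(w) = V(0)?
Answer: -3689/410 ≈ -8.9976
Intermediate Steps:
V(y) = 2*y
B(w) = 0 (B(w) = 2*0 = 0)
m = -9
N = 1/410 ≈ 0.0024390
m + N = -9 + 1/410 = -3689/410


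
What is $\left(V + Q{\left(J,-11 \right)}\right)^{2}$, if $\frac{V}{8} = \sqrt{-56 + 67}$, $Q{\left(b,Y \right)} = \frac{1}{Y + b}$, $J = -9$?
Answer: $\frac{281601}{400} - \frac{4 \sqrt{11}}{5} \approx 701.35$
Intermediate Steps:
$V = 8 \sqrt{11}$ ($V = 8 \sqrt{-56 + 67} = 8 \sqrt{11} \approx 26.533$)
$\left(V + Q{\left(J,-11 \right)}\right)^{2} = \left(8 \sqrt{11} + \frac{1}{-11 - 9}\right)^{2} = \left(8 \sqrt{11} + \frac{1}{-20}\right)^{2} = \left(8 \sqrt{11} - \frac{1}{20}\right)^{2} = \left(- \frac{1}{20} + 8 \sqrt{11}\right)^{2}$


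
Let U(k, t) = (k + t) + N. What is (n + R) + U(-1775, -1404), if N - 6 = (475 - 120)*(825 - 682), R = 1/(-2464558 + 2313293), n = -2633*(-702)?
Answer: 286792086869/151265 ≈ 1.8960e+6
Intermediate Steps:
n = 1848366
R = -1/151265 (R = 1/(-151265) = -1/151265 ≈ -6.6109e-6)
N = 50771 (N = 6 + (475 - 120)*(825 - 682) = 6 + 355*143 = 6 + 50765 = 50771)
U(k, t) = 50771 + k + t (U(k, t) = (k + t) + 50771 = 50771 + k + t)
(n + R) + U(-1775, -1404) = (1848366 - 1/151265) + (50771 - 1775 - 1404) = 279593082989/151265 + 47592 = 286792086869/151265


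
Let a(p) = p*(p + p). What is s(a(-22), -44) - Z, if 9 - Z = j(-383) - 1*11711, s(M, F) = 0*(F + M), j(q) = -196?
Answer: -11916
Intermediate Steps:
a(p) = 2*p² (a(p) = p*(2*p) = 2*p²)
s(M, F) = 0
Z = 11916 (Z = 9 - (-196 - 1*11711) = 9 - (-196 - 11711) = 9 - 1*(-11907) = 9 + 11907 = 11916)
s(a(-22), -44) - Z = 0 - 1*11916 = 0 - 11916 = -11916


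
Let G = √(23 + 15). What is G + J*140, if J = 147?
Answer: 20580 + √38 ≈ 20586.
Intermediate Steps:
G = √38 ≈ 6.1644
G + J*140 = √38 + 147*140 = √38 + 20580 = 20580 + √38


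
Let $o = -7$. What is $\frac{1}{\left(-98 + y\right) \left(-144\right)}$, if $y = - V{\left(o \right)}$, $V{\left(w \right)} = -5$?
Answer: $\frac{1}{13392} \approx 7.4671 \cdot 10^{-5}$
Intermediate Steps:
$y = 5$ ($y = \left(-1\right) \left(-5\right) = 5$)
$\frac{1}{\left(-98 + y\right) \left(-144\right)} = \frac{1}{\left(-98 + 5\right) \left(-144\right)} = \frac{1}{\left(-93\right) \left(-144\right)} = \frac{1}{13392}$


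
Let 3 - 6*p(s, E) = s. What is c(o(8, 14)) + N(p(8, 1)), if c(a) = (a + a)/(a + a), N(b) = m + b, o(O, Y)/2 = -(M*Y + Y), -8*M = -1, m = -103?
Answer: -617/6 ≈ -102.83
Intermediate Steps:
M = 1/8 (M = -1/8*(-1) = 1/8 ≈ 0.12500)
p(s, E) = 1/2 - s/6
o(O, Y) = -9*Y/4 (o(O, Y) = 2*(-(Y/8 + Y)) = 2*(-9*Y/8) = -9*Y/4)
N(b) = -103 + b
c(a) = 1 (c(a) = (2*a)/((2*a)) = (2*a)*(1/(2*a)) = 1)
c(o(8, 14)) + N(p(8, 1)) = 1 + (-103 + (1/2 - 1/6*8)) = 1 + (-103 + (1/2 - 4/3)) = 1 + (-103 - 5/6) = 1 - 623/6 = -617/6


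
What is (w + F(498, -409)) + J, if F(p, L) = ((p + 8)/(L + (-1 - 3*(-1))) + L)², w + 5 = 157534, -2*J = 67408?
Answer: 399918466/1369 ≈ 2.9212e+5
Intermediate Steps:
J = -33704 (J = -½*67408 = -33704)
w = 157529 (w = -5 + 157534 = 157529)
F(p, L) = (L + (8 + p)/(2 + L))² (F(p, L) = ((8 + p)/(L + (-1 + 3)) + L)² = ((8 + p)/(L + 2) + L)² = ((8 + p)/(2 + L) + L)² = (L + (8 + p)/(2 + L))²)
(w + F(498, -409)) + J = (157529 + (8 + 498 + (-409)² + 2*(-409))²/(2 - 409)²) - 33704 = (157529 + (8 + 498 + 167281 - 818)²/(-407)²) - 33704 = (157529 + (1/165649)*166969²) - 33704 = (157529 + (1/165649)*27878646961) - 33704 = (157529 + 230402041/1369) - 33704 = 446059242/1369 - 33704 = 399918466/1369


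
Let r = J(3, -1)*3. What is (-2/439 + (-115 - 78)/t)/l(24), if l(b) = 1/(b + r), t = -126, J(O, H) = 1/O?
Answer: 2111875/55314 ≈ 38.180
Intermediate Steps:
r = 1 (r = 3/3 = (⅓)*3 = 1)
l(b) = 1/(1 + b) (l(b) = 1/(b + 1) = 1/(1 + b))
(-2/439 + (-115 - 78)/t)/l(24) = (-2/439 + (-115 - 78)/(-126))/(1/(1 + 24)) = (-2*1/439 - 193*(-1/126))/(1/25) = (-2/439 + 193/126)/(1/25) = (84475/55314)*25 = 2111875/55314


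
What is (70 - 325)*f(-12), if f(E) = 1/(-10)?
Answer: 51/2 ≈ 25.500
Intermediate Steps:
f(E) = -⅒
(70 - 325)*f(-12) = (70 - 325)*(-⅒) = -255*(-⅒) = 51/2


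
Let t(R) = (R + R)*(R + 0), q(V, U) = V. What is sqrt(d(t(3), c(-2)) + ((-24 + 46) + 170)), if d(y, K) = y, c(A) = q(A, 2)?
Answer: sqrt(210) ≈ 14.491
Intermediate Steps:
c(A) = A
t(R) = 2*R**2 (t(R) = (2*R)*R = 2*R**2)
sqrt(d(t(3), c(-2)) + ((-24 + 46) + 170)) = sqrt(2*3**2 + ((-24 + 46) + 170)) = sqrt(2*9 + (22 + 170)) = sqrt(18 + 192) = sqrt(210)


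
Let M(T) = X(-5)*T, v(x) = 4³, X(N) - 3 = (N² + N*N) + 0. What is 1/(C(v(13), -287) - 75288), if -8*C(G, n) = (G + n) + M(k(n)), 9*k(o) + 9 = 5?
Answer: -72/5418517 ≈ -1.3288e-5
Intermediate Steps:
k(o) = -4/9 (k(o) = -1 + (⅑)*5 = -1 + 5/9 = -4/9)
X(N) = 3 + 2*N² (X(N) = 3 + ((N² + N*N) + 0) = 3 + ((N² + N²) + 0) = 3 + (2*N² + 0) = 3 + 2*N²)
v(x) = 64
M(T) = 53*T (M(T) = (3 + 2*(-5)²)*T = (3 + 2*25)*T = (3 + 50)*T = 53*T)
C(G, n) = 53/18 - G/8 - n/8 (C(G, n) = -((G + n) + 53*(-4/9))/8 = -((G + n) - 212/9)/8 = -(-212/9 + G + n)/8 = 53/18 - G/8 - n/8)
1/(C(v(13), -287) - 75288) = 1/((53/18 - ⅛*64 - ⅛*(-287)) - 75288) = 1/((53/18 - 8 + 287/8) - 75288) = 1/(2219/72 - 75288) = 1/(-5418517/72) = -72/5418517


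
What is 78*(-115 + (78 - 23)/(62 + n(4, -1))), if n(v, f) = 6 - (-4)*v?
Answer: -124865/14 ≈ -8918.9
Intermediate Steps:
n(v, f) = 6 + 4*v
78*(-115 + (78 - 23)/(62 + n(4, -1))) = 78*(-115 + (78 - 23)/(62 + (6 + 4*4))) = 78*(-115 + 55/(62 + (6 + 16))) = 78*(-115 + 55/(62 + 22)) = 78*(-115 + 55/84) = 78*(-9605/84) = -124865/14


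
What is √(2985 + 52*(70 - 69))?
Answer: √3037 ≈ 55.109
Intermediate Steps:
√(2985 + 52*(70 - 69)) = √(2985 + 52*1) = √(2985 + 52) = √3037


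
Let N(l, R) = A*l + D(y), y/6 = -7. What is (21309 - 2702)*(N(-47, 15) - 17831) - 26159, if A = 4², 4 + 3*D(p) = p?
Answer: -1038256042/3 ≈ -3.4609e+8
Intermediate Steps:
y = -42 (y = 6*(-7) = -42)
D(p) = -4/3 + p/3
A = 16
N(l, R) = -46/3 + 16*l (N(l, R) = 16*l + (-4/3 + (⅓)*(-42)) = 16*l + (-4/3 - 14) = 16*l - 46/3 = -46/3 + 16*l)
(21309 - 2702)*(N(-47, 15) - 17831) - 26159 = (21309 - 2702)*((-46/3 + 16*(-47)) - 17831) - 26159 = 18607*((-46/3 - 752) - 17831) - 26159 = 18607*(-2302/3 - 17831) - 26159 = 18607*(-55795/3) - 26159 = -1038177565/3 - 26159 = -1038256042/3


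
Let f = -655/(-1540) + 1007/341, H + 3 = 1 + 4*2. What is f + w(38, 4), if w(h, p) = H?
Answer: 89545/9548 ≈ 9.3784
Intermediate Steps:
H = 6 (H = -3 + (1 + 4*2) = -3 + (1 + 8) = -3 + 9 = 6)
f = 32257/9548 (f = -655*(-1/1540) + 1007*(1/341) = 131/308 + 1007/341 = 32257/9548 ≈ 3.3784)
w(h, p) = 6
f + w(38, 4) = 32257/9548 + 6 = 89545/9548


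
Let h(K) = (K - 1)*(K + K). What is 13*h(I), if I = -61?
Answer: 98332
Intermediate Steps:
h(K) = 2*K*(-1 + K) (h(K) = (-1 + K)*(2*K) = 2*K*(-1 + K))
13*h(I) = 13*(2*(-61)*(-1 - 61)) = 13*(2*(-61)*(-62)) = 13*7564 = 98332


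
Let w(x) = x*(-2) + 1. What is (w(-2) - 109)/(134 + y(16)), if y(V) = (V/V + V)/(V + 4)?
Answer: -2080/2697 ≈ -0.77123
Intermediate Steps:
w(x) = 1 - 2*x (w(x) = -2*x + 1 = 1 - 2*x)
y(V) = (1 + V)/(4 + V)
(w(-2) - 109)/(134 + y(16)) = ((1 - 2*(-2)) - 109)/(134 + (1 + 16)/(4 + 16)) = ((1 + 4) - 109)/(134 + 17/20) = (5 - 109)/(134 + (1/20)*17) = -104/(134 + 17/20) = -104/2697/20 = -104*20/2697 = -2080/2697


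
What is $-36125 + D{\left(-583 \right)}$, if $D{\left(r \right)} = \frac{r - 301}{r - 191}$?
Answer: $- \frac{13979933}{387} \approx -36124.0$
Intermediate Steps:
$D{\left(r \right)} = \frac{-301 + r}{-191 + r}$
$-36125 + D{\left(-583 \right)} = -36125 + \frac{-301 - 583}{-191 - 583} = -36125 + \frac{1}{-774} \left(-884\right) = -36125 - - \frac{442}{387} = -36125 + \frac{442}{387} = - \frac{13979933}{387}$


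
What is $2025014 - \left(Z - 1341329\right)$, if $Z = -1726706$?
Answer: $5093049$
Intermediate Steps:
$2025014 - \left(Z - 1341329\right) = 2025014 - \left(-1726706 - 1341329\right) = 2025014 - -3068035 = 2025014 + 3068035 = 5093049$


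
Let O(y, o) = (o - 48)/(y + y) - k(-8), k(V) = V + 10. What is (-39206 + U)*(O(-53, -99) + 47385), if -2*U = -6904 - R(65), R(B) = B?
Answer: -358839971035/212 ≈ -1.6926e+9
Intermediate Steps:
k(V) = 10 + V
O(y, o) = -2 + (-48 + o)/(2*y) (O(y, o) = (o - 48)/(y + y) - (10 - 8) = (-48 + o)/((2*y)) - 1*2 = (-48 + o)*(1/(2*y)) - 2 = (-48 + o)/(2*y) - 2 = -2 + (-48 + o)/(2*y))
U = 6969/2 (U = -(-6904 - 1*65)/2 = -(-6904 - 65)/2 = -1/2*(-6969) = 6969/2 ≈ 3484.5)
(-39206 + U)*(O(-53, -99) + 47385) = (-39206 + 6969/2)*((1/2)*(-48 - 99 - 4*(-53))/(-53) + 47385) = -71443*((1/2)*(-1/53)*(-48 - 99 + 212) + 47385)/2 = -71443*((1/2)*(-1/53)*65 + 47385)/2 = -71443*(-65/106 + 47385)/2 = -71443/2*5022745/106 = -358839971035/212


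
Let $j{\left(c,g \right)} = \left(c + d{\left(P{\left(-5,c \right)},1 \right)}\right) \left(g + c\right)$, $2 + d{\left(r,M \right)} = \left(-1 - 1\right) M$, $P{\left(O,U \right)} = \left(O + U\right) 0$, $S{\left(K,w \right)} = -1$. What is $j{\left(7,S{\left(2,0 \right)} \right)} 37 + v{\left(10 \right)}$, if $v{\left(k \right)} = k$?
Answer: $676$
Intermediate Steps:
$P{\left(O,U \right)} = 0$
$d{\left(r,M \right)} = -2 - 2 M$ ($d{\left(r,M \right)} = -2 + \left(-1 - 1\right) M = -2 - 2 M$)
$j{\left(c,g \right)} = \left(-4 + c\right) \left(c + g\right)$ ($j{\left(c,g \right)} = \left(c - 4\right) \left(g + c\right) = \left(c - 4\right) \left(c + g\right) = \left(-4 + c\right) \left(c + g\right)$)
$j{\left(7,S{\left(2,0 \right)} \right)} 37 + v{\left(10 \right)} = \left(7^{2} - 28 - -4 + 7 \left(-1\right)\right) 37 + 10 = \left(49 - 28 + 4 - 7\right) 37 + 10 = 18 \cdot 37 + 10 = 666 + 10 = 676$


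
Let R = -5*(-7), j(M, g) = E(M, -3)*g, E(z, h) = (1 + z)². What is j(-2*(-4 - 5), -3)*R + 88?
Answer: -37817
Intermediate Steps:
j(M, g) = g*(1 + M)² (j(M, g) = (1 + M)²*g = g*(1 + M)²)
R = 35
j(-2*(-4 - 5), -3)*R + 88 = -3*(1 - 2*(-4 - 5))²*35 + 88 = -3*(1 - 2*(-9))²*35 + 88 = -3*(1 + 18)²*35 + 88 = -3*19²*35 + 88 = -3*361*35 + 88 = -1083*35 + 88 = -37905 + 88 = -37817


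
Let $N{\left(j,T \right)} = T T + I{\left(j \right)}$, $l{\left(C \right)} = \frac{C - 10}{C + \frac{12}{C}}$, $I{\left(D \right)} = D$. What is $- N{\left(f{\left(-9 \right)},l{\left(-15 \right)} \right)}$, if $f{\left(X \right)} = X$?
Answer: $\frac{40544}{6241} \approx 6.4964$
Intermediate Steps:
$l{\left(C \right)} = \frac{-10 + C}{C + \frac{12}{C}}$
$N{\left(j,T \right)} = j + T^{2}$ ($N{\left(j,T \right)} = T T + j = T^{2} + j = j + T^{2}$)
$- N{\left(f{\left(-9 \right)},l{\left(-15 \right)} \right)} = - (-9 + \left(- \frac{15 \left(-10 - 15\right)}{12 + \left(-15\right)^{2}}\right)^{2}) = - (-9 + \left(\left(-15\right) \frac{1}{12 + 225} \left(-25\right)\right)^{2}) = - (-9 + \left(\left(-15\right) \frac{1}{237} \left(-25\right)\right)^{2}) = - (-9 + \left(\frac{125}{79}\right)^{2}) = - (-9 + \frac{15625}{6241}) = \left(-1\right) \left(- \frac{40544}{6241}\right) = \frac{40544}{6241}$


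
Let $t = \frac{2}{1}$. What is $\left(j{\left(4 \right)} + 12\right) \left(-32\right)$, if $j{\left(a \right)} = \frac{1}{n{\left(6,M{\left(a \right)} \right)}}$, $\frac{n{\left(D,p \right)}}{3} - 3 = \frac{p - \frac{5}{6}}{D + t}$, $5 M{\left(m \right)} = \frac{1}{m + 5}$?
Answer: $- \frac{809088}{2087} \approx -387.68$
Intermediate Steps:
$M{\left(m \right)} = \frac{1}{5 \left(5 + m\right)}$ ($M{\left(m \right)} = \frac{1}{5 \left(m + 5\right)} = \frac{1}{5 \left(5 + m\right)}$)
$t = 2$ ($t = 2 \cdot 1 = 2$)
$n{\left(D,p \right)} = 9 + \frac{3 \left(- \frac{5}{6} + p\right)}{2 + D}$ ($n{\left(D,p \right)} = 9 + 3 \frac{p - \frac{5}{6}}{D + 2} = 9 + 3 \frac{p - \frac{5}{6}}{2 + D} = 9 + 3 \frac{- \frac{5}{6} + p}{2 + D} = 9 + \frac{3 \left(- \frac{5}{6} + p\right)}{2 + D}$)
$j{\left(a \right)} = \frac{1}{\frac{139}{16} + \frac{3}{40 \left(5 + a\right)}}$ ($j{\left(a \right)} = \frac{1}{\frac{1}{2} \frac{1}{2 + 6} \left(31 + 6 \frac{1}{5 \left(5 + a\right)} + 18 \cdot 6\right)} = \frac{1}{\frac{1}{2} \cdot \frac{1}{8} \left(31 + \frac{6}{5 \left(5 + a\right)} + 108\right)} = \frac{1}{\frac{1}{2} \cdot \frac{1}{8} \left(139 + \frac{6}{5 \left(5 + a\right)}\right)} = \frac{1}{\frac{139}{16} + \frac{3}{40 \left(5 + a\right)}}$)
$\left(j{\left(4 \right)} + 12\right) \left(-32\right) = \left(\frac{80 \left(5 + 4\right)}{3481 + 695 \cdot 4} + 12\right) \left(-32\right) = \left(80 \frac{1}{3481 + 2780} \cdot 9 + 12\right) \left(-32\right) = \left(80 \cdot \frac{1}{6261} \cdot 9 + 12\right) \left(-32\right) = \left(\frac{240}{2087} + 12\right) \left(-32\right) = \frac{25284}{2087} \left(-32\right) = - \frac{809088}{2087}$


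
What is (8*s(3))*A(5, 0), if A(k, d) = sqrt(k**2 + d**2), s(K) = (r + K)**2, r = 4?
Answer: 1960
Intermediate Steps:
s(K) = (4 + K)**2
A(k, d) = sqrt(d**2 + k**2)
(8*s(3))*A(5, 0) = (8*(4 + 3)**2)*sqrt(0**2 + 5**2) = (8*7**2)*sqrt(0 + 25) = (8*49)*sqrt(25) = 392*5 = 1960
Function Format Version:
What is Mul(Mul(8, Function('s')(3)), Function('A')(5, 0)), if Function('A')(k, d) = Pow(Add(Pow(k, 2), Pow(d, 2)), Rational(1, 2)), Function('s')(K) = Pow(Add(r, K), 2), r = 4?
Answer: 1960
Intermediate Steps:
Function('s')(K) = Pow(Add(4, K), 2)
Function('A')(k, d) = Pow(Add(Pow(d, 2), Pow(k, 2)), Rational(1, 2))
Mul(Mul(8, Function('s')(3)), Function('A')(5, 0)) = Mul(Mul(8, Pow(Add(4, 3), 2)), Pow(Add(Pow(0, 2), Pow(5, 2)), Rational(1, 2))) = Mul(Mul(8, Pow(7, 2)), Pow(Add(0, 25), Rational(1, 2))) = Mul(Mul(8, 49), Pow(25, Rational(1, 2))) = Mul(392, 5) = 1960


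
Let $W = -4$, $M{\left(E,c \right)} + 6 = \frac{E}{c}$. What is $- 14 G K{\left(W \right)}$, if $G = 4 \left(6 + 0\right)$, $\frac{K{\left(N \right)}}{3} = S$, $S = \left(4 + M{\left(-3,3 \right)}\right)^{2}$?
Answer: $-9072$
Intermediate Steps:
$M{\left(E,c \right)} = -6 + \frac{E}{c}$
$S = 9$ ($S = \left(4 - \left(6 + \frac{3}{3}\right)\right)^{2} = \left(4 - 7\right)^{2} = \left(-3\right)^{2} = 9$)
$K{\left(N \right)} = 27$ ($K{\left(N \right)} = 3 \cdot 9 = 27$)
$G = 24$ ($G = 4 \cdot 6 = 24$)
$- 14 G K{\left(W \right)} = \left(-14\right) 24 \cdot 27 = \left(-336\right) 27 = -9072$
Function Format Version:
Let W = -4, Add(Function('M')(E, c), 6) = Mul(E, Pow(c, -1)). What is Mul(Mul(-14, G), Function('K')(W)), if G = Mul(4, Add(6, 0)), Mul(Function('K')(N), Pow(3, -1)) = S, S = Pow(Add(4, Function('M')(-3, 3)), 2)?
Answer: -9072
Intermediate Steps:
Function('M')(E, c) = Add(-6, Mul(E, Pow(c, -1)))
S = 9 (S = Pow(Add(4, Add(-6, Mul(-3, Pow(3, -1)))), 2) = Pow(Add(4, Add(-6, Mul(-3, Rational(1, 3)))), 2) = Pow(Add(4, Add(-6, -1)), 2) = Pow(Add(4, -7), 2) = Pow(-3, 2) = 9)
Function('K')(N) = 27 (Function('K')(N) = Mul(3, 9) = 27)
G = 24 (G = Mul(4, 6) = 24)
Mul(Mul(-14, G), Function('K')(W)) = Mul(Mul(-14, 24), 27) = Mul(-336, 27) = -9072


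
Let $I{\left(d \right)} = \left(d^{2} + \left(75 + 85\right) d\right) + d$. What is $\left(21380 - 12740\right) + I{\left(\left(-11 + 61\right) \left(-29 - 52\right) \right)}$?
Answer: $15759090$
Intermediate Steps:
$I{\left(d \right)} = d^{2} + 161 d$ ($I{\left(d \right)} = \left(d^{2} + 160 d\right) + d = d^{2} + 161 d$)
$\left(21380 - 12740\right) + I{\left(\left(-11 + 61\right) \left(-29 - 52\right) \right)} = \left(21380 - 12740\right) + \left(-11 + 61\right) \left(-29 - 52\right) \left(161 + \left(-11 + 61\right) \left(-29 - 52\right)\right) = 8640 + 50 \left(-81\right) \left(161 + 50 \left(-81\right)\right) = 8640 - 4050 \left(161 - 4050\right) = 8640 - -15750450 = 8640 + 15750450 = 15759090$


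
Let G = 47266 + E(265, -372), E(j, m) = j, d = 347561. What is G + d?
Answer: 395092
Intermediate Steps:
G = 47531 (G = 47266 + 265 = 47531)
G + d = 47531 + 347561 = 395092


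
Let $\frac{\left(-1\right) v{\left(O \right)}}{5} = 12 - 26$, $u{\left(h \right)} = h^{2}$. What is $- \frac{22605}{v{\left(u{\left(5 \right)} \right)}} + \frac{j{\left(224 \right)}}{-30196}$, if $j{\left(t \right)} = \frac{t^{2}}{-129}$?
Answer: $- \frac{4402469125}{13633494} \approx -322.92$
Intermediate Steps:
$j{\left(t \right)} = - \frac{t^{2}}{129}$ ($j{\left(t \right)} = t^{2} \left(- \frac{1}{129}\right) = - \frac{t^{2}}{129}$)
$v{\left(O \right)} = 70$ ($v{\left(O \right)} = - 5 \left(12 - 26\right) = \left(-5\right) \left(-14\right) = 70$)
$- \frac{22605}{v{\left(u{\left(5 \right)} \right)}} + \frac{j{\left(224 \right)}}{-30196} = - \frac{22605}{70} + \frac{\left(- \frac{1}{129}\right) 224^{2}}{-30196} = \left(-22605\right) \frac{1}{70} + \left(- \frac{1}{129}\right) 50176 \left(- \frac{1}{30196}\right) = - \frac{4521}{14} - - \frac{12544}{973821} = - \frac{4521}{14} + \frac{12544}{973821} = - \frac{4402469125}{13633494}$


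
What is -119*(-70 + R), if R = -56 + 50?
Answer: 9044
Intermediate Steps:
R = -6
-119*(-70 + R) = -119*(-70 - 6) = -119*(-76) = 9044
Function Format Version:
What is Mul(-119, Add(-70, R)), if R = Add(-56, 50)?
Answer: 9044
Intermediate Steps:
R = -6
Mul(-119, Add(-70, R)) = Mul(-119, Add(-70, -6)) = Mul(-119, -76) = 9044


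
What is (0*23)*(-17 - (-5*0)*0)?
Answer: 0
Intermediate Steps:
(0*23)*(-17 - (-5*0)*0) = 0*(-17 - 0*0) = 0*(-17 - 1*0) = 0*(-17 + 0) = 0*(-17) = 0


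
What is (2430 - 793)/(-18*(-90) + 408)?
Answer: 1637/2028 ≈ 0.80720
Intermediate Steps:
(2430 - 793)/(-18*(-90) + 408) = 1637/(1620 + 408) = 1637/2028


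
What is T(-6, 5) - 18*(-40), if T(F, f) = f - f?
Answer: 720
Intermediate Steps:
T(F, f) = 0
T(-6, 5) - 18*(-40) = 0 - 18*(-40) = 0 + 720 = 720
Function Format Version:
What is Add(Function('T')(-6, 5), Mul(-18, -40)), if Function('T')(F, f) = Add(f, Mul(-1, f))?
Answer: 720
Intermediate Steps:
Function('T')(F, f) = 0
Add(Function('T')(-6, 5), Mul(-18, -40)) = Add(0, Mul(-18, -40)) = Add(0, 720) = 720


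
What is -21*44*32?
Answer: -29568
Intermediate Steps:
-21*44*32 = -924*32 = -29568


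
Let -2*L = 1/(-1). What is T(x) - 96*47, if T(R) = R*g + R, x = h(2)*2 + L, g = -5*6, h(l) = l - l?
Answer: -9053/2 ≈ -4526.5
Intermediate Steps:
h(l) = 0
g = -30
L = ½ (L = -½/(-1) = -½*(-1) = ½ ≈ 0.50000)
x = ½ (x = 0*2 + ½ = 0 + ½ = ½ ≈ 0.50000)
T(R) = -29*R (T(R) = R*(-30) + R = -30*R + R = -29*R)
T(x) - 96*47 = -29*½ - 96*47 = -29/2 - 4512 = -9053/2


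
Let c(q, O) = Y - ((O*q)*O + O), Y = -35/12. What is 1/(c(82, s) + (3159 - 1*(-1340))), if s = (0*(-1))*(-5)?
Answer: 12/53953 ≈ 0.00022242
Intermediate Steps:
s = 0 (s = 0*(-5) = 0)
Y = -35/12 (Y = -35*1/12 = -35/12 ≈ -2.9167)
c(q, O) = -35/12 - O - q*O² (c(q, O) = -35/12 - ((O*q)*O + O) = -35/12 - (q*O² + O) = -35/12 - (O + q*O²) = -35/12 + (-O - q*O²) = -35/12 - O - q*O²)
1/(c(82, s) + (3159 - 1*(-1340))) = 1/((-35/12 - 1*0 - 1*82*0²) + (3159 - 1*(-1340))) = 1/((-35/12 + 0 - 1*82*0) + (3159 + 1340)) = 1/((-35/12 + 0 + 0) + 4499) = 1/(-35/12 + 4499) = 1/(53953/12) = 12/53953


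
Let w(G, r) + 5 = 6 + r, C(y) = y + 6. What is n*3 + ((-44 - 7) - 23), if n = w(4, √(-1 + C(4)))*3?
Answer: -38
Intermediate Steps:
C(y) = 6 + y
w(G, r) = 1 + r (w(G, r) = -5 + (6 + r) = 1 + r)
n = 12 (n = (1 + √(-1 + (6 + 4)))*3 = (1 + √(-1 + 10))*3 = (1 + √9)*3 = (1 + 3)*3 = 4*3 = 12)
n*3 + ((-44 - 7) - 23) = 12*3 + ((-44 - 7) - 23) = 36 + (-51 - 23) = 36 - 74 = -38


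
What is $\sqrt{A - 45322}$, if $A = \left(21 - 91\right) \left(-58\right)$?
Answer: $23 i \sqrt{78} \approx 203.13 i$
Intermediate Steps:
$A = 4060$ ($A = \left(-70\right) \left(-58\right) = 4060$)
$\sqrt{A - 45322} = \sqrt{4060 - 45322} = \sqrt{-41262} = 23 i \sqrt{78}$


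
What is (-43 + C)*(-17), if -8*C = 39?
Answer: 6511/8 ≈ 813.88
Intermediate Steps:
C = -39/8 (C = -1/8*39 = -39/8 ≈ -4.8750)
(-43 + C)*(-17) = (-43 - 39/8)*(-17) = -383/8*(-17) = 6511/8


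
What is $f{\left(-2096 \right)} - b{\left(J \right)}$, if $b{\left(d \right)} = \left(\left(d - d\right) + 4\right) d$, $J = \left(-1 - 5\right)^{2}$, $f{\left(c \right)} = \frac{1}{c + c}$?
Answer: $- \frac{603649}{4192} \approx -144.0$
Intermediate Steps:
$f{\left(c \right)} = \frac{1}{2 c}$
$J = 36$ ($J = \left(-6\right)^{2} = 36$)
$b{\left(d \right)} = 4 d$ ($b{\left(d \right)} = \left(0 + 4\right) d = 4 d$)
$f{\left(-2096 \right)} - b{\left(J \right)} = \frac{1}{2 \left(-2096\right)} - 4 \cdot 36 = \frac{1}{2} \left(- \frac{1}{2096}\right) - 144 = - \frac{1}{4192} - 144 = - \frac{603649}{4192}$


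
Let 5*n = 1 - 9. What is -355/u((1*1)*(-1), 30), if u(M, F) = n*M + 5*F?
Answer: -1775/758 ≈ -2.3417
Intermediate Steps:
n = -8/5 (n = (1 - 9)/5 = (⅕)*(-8) = -8/5 ≈ -1.6000)
u(M, F) = 5*F - 8*M/5 (u(M, F) = -8*M/5 + 5*F = 5*F - 8*M/5)
-355/u((1*1)*(-1), 30) = -355/(5*30 - 8*1*1*(-1)/5) = -355/(150 - 8*(-1)/5) = -355/(150 - 8/5*(-1)) = -355/(150 + 8/5) = -355/758/5 = -355*5/758 = -1775/758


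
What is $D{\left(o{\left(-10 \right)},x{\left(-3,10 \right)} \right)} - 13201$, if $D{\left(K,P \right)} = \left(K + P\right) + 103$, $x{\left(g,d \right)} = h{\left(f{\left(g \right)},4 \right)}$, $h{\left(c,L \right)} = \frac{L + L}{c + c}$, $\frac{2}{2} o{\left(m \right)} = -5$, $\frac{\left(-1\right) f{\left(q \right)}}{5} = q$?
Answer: $- \frac{196541}{15} \approx -13103.0$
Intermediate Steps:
$f{\left(q \right)} = - 5 q$
$o{\left(m \right)} = -5$
$h{\left(c,L \right)} = \frac{L}{c}$ ($h{\left(c,L \right)} = \frac{2 L}{2 c} = 2 L \frac{1}{2 c} = \frac{L}{c}$)
$x{\left(g,d \right)} = - \frac{4}{5 g}$ ($x{\left(g,d \right)} = \frac{4}{\left(-5\right) g} = 4 \left(- \frac{1}{5 g}\right) = - \frac{4}{5 g}$)
$D{\left(K,P \right)} = 103 + K + P$
$D{\left(o{\left(-10 \right)},x{\left(-3,10 \right)} \right)} - 13201 = \left(103 - 5 - \frac{4}{5 \left(-3\right)}\right) - 13201 = \left(103 - 5 - - \frac{4}{15}\right) - 13201 = \left(103 - 5 + \frac{4}{15}\right) - 13201 = \frac{1474}{15} - 13201 = - \frac{196541}{15}$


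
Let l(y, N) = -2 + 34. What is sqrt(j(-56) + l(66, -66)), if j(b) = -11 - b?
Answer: sqrt(77) ≈ 8.7750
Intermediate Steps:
l(y, N) = 32
sqrt(j(-56) + l(66, -66)) = sqrt((-11 - 1*(-56)) + 32) = sqrt((-11 + 56) + 32) = sqrt(45 + 32) = sqrt(77)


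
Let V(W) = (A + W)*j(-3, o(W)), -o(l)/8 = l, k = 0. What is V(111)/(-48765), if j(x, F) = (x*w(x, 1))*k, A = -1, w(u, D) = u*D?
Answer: 0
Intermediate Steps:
w(u, D) = D*u
o(l) = -8*l
j(x, F) = 0 (j(x, F) = (x*(1*x))*0 = (x*x)*0 = x²*0 = 0)
V(W) = 0 (V(W) = (-1 + W)*0 = 0)
V(111)/(-48765) = 0/(-48765) = 0*(-1/48765) = 0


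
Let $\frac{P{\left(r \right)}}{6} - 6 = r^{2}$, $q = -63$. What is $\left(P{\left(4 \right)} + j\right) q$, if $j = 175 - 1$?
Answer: $-19278$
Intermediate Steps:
$P{\left(r \right)} = 36 + 6 r^{2}$
$j = 174$
$\left(P{\left(4 \right)} + j\right) q = \left(\left(36 + 6 \cdot 4^{2}\right) + 174\right) \left(-63\right) = \left(\left(36 + 6 \cdot 16\right) + 174\right) \left(-63\right) = \left(\left(36 + 96\right) + 174\right) \left(-63\right) = \left(132 + 174\right) \left(-63\right) = 306 \left(-63\right) = -19278$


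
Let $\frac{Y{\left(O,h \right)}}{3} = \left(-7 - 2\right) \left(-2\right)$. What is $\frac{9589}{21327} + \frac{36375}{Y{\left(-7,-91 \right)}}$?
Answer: $\frac{86254159}{127962} \approx 674.06$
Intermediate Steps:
$Y{\left(O,h \right)} = 54$ ($Y{\left(O,h \right)} = 3 \left(-7 - 2\right) \left(-2\right) = 3 \left(\left(-9\right) \left(-2\right)\right) = 3 \cdot 18 = 54$)
$\frac{9589}{21327} + \frac{36375}{Y{\left(-7,-91 \right)}} = \frac{9589}{21327} + \frac{36375}{54} = 9589 \cdot \frac{1}{21327} + 36375 \cdot \frac{1}{54} = \frac{9589}{21327} + \frac{12125}{18} = \frac{86254159}{127962}$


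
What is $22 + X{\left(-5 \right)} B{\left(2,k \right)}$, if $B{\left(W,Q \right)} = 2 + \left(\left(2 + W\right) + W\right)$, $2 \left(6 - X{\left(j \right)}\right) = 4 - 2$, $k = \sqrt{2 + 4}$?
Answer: $62$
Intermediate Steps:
$k = \sqrt{6} \approx 2.4495$
$X{\left(j \right)} = 5$ ($X{\left(j \right)} = 6 - \frac{4 - 2}{2} = 6 - 1 = 5$)
$B{\left(W,Q \right)} = 4 + 2 W$ ($B{\left(W,Q \right)} = 2 + \left(2 + 2 W\right) = 4 + 2 W$)
$22 + X{\left(-5 \right)} B{\left(2,k \right)} = 22 + 5 \left(4 + 2 \cdot 2\right) = 22 + 5 \left(4 + 4\right) = 22 + 5 \cdot 8 = 22 + 40 = 62$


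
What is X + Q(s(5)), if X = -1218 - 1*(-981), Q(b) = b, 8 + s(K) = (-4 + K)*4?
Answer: -241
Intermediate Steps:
s(K) = -24 + 4*K (s(K) = -8 + (-4 + K)*4 = -8 + (-16 + 4*K) = -24 + 4*K)
X = -237 (X = -1218 + 981 = -237)
X + Q(s(5)) = -237 + (-24 + 4*5) = -237 + (-24 + 20) = -237 - 4 = -241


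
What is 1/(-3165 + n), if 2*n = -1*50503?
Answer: -2/56833 ≈ -3.5191e-5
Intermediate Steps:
n = -50503/2 (n = (-1*50503)/2 = (1/2)*(-50503) = -50503/2 ≈ -25252.)
1/(-3165 + n) = 1/(-3165 - 50503/2) = 1/(-56833/2) = -2/56833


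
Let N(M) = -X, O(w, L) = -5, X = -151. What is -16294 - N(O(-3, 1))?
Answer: -16445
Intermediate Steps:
N(M) = 151 (N(M) = -1*(-151) = 151)
-16294 - N(O(-3, 1)) = -16294 - 1*151 = -16294 - 151 = -16445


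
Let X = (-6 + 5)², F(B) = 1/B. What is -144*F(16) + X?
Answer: -8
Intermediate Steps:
X = 1 (X = (-1)² = 1)
-144*F(16) + X = -144/16 + 1 = -144*1/16 + 1 = -9 + 1 = -8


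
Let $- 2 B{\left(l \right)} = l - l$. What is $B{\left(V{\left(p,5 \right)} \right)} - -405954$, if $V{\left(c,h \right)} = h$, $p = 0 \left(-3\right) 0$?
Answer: $405954$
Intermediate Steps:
$p = 0$ ($p = 0 \cdot 0 = 0$)
$B{\left(l \right)} = 0$ ($B{\left(l \right)} = - \frac{l - l}{2} = \left(- \frac{1}{2}\right) 0 = 0$)
$B{\left(V{\left(p,5 \right)} \right)} - -405954 = 0 - -405954 = 0 + 405954 = 405954$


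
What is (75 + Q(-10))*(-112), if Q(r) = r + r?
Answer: -6160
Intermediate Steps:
Q(r) = 2*r
(75 + Q(-10))*(-112) = (75 + 2*(-10))*(-112) = (75 - 20)*(-112) = 55*(-112) = -6160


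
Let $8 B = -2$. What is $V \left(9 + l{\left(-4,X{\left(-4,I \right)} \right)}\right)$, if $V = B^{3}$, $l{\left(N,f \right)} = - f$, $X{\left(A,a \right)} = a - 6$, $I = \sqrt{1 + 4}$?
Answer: $- \frac{15}{64} + \frac{\sqrt{5}}{64} \approx -0.19944$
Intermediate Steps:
$B = - \frac{1}{4}$ ($B = \frac{1}{8} \left(-2\right) = - \frac{1}{4} \approx -0.25$)
$I = \sqrt{5} \approx 2.2361$
$X{\left(A,a \right)} = -6 + a$ ($X{\left(A,a \right)} = a - 6 = -6 + a$)
$V = - \frac{1}{64}$ ($V = \left(- \frac{1}{4}\right)^{3} = - \frac{1}{64} \approx -0.015625$)
$V \left(9 + l{\left(-4,X{\left(-4,I \right)} \right)}\right) = - \frac{9 - \left(-6 + \sqrt{5}\right)}{64} = - \frac{9 + \left(6 - \sqrt{5}\right)}{64} = - \frac{15 - \sqrt{5}}{64} = - \frac{15}{64} + \frac{\sqrt{5}}{64}$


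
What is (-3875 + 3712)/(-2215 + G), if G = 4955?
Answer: -163/2740 ≈ -0.059489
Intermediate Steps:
(-3875 + 3712)/(-2215 + G) = (-3875 + 3712)/(-2215 + 4955) = -163/2740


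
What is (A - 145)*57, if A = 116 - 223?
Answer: -14364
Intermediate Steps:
A = -107
(A - 145)*57 = (-107 - 145)*57 = -252*57 = -14364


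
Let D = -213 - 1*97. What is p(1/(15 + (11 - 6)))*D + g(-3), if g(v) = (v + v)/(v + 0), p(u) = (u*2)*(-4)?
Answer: 126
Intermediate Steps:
p(u) = -8*u (p(u) = (2*u)*(-4) = -8*u)
g(v) = 2 (g(v) = (2*v)/v = 2)
D = -310 (D = -213 - 97 = -310)
p(1/(15 + (11 - 6)))*D + g(-3) = -8/(15 + (11 - 6))*(-310) + 2 = -8/(15 + 5)*(-310) + 2 = -8/20*(-310) + 2 = -8*1/20*(-310) + 2 = -⅖*(-310) + 2 = 124 + 2 = 126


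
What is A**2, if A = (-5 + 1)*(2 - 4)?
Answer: 64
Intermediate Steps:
A = 8 (A = -4*(-2) = 8)
A**2 = 8**2 = 64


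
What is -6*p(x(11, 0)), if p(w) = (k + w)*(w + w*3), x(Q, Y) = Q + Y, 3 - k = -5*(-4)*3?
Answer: 12144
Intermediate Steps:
k = -57 (k = 3 - (-5*(-4))*3 = 3 - 20*3 = 3 - 1*60 = 3 - 60 = -57)
p(w) = 4*w*(-57 + w) (p(w) = (-57 + w)*(w + w*3) = (-57 + w)*(w + 3*w) = (-57 + w)*(4*w) = 4*w*(-57 + w))
-6*p(x(11, 0)) = -24*(11 + 0)*(-57 + (11 + 0)) = -24*11*(-57 + 11) = -24*11*(-46) = -6*(-2024) = 12144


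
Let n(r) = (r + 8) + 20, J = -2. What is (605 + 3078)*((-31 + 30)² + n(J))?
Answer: 99441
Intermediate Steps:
n(r) = 28 + r (n(r) = (8 + r) + 20 = 28 + r)
(605 + 3078)*((-31 + 30)² + n(J)) = (605 + 3078)*((-31 + 30)² + (28 - 2)) = 3683*((-1)² + 26) = 3683*(1 + 26) = 3683*27 = 99441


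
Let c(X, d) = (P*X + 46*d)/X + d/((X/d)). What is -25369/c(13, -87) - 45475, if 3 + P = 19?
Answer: -171997922/3775 ≈ -45562.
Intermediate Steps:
P = 16 (P = -3 + 19 = 16)
c(X, d) = d²/X + (16*X + 46*d)/X (c(X, d) = (16*X + 46*d)/X + d/((X/d)) = (16*X + 46*d)/X + d*(d/X) = (16*X + 46*d)/X + d²/X = d²/X + (16*X + 46*d)/X)
-25369/c(13, -87) - 45475 = -25369*13/((-87)² + 16*13 + 46*(-87)) - 45475 = -25369*13/(7569 + 208 - 4002) - 45475 = -25369/((1/13)*3775) - 45475 = -25369/3775/13 - 45475 = -25369*13/3775 - 45475 = -329797/3775 - 45475 = -171997922/3775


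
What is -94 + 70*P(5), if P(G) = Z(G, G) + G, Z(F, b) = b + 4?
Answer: 886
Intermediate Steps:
Z(F, b) = 4 + b
P(G) = 4 + 2*G (P(G) = (4 + G) + G = 4 + 2*G)
-94 + 70*P(5) = -94 + 70*(4 + 2*5) = -94 + 70*(4 + 10) = -94 + 70*14 = -94 + 980 = 886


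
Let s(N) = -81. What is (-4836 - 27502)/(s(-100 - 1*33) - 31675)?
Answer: 16169/15878 ≈ 1.0183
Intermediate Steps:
(-4836 - 27502)/(s(-100 - 1*33) - 31675) = (-4836 - 27502)/(-81 - 31675) = -32338/(-31756) = -32338*(-1/31756) = 16169/15878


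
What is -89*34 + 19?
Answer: -3007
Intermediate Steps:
-89*34 + 19 = -3026 + 19 = -3007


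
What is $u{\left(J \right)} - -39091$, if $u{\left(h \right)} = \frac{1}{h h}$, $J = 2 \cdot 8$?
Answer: $\frac{10007297}{256} \approx 39091.0$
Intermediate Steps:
$J = 16$
$u{\left(h \right)} = \frac{1}{h^{2}}$
$u{\left(J \right)} - -39091 = \frac{1}{256} - -39091 = \frac{1}{256} + 39091 = \frac{10007297}{256}$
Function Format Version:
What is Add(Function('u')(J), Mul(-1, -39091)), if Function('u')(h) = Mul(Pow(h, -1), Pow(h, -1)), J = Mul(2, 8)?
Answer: Rational(10007297, 256) ≈ 39091.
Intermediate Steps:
J = 16
Function('u')(h) = Pow(h, -2)
Add(Function('u')(J), Mul(-1, -39091)) = Add(Pow(16, -2), Mul(-1, -39091)) = Add(Rational(1, 256), 39091) = Rational(10007297, 256)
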